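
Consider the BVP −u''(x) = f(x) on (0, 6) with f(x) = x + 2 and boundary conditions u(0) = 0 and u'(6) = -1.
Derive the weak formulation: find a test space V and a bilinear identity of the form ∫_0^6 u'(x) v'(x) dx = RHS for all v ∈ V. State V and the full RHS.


V = {v ∈ H^1(0, 6) : v(0) = 0} (test functions vanish at x = 0 where u is specified); weak form: ∫_0^6 u'v' dx = ∫_0^6 (x + 2) v dx − v(6) for all v ∈ V.

Multiply both sides by a test function v and integrate from 0 to 6:
  ∫_0^6 −u''(x) v(x) dx = ∫_0^6 f(x) v(x) dx.
Integrate the LHS by parts once:
  ∫_0^6 −u'' v dx = −[u'(x) v(x)]_0^6 + ∫_0^6 u'(x) v'(x) dx.
Thus ∫_0^6 u'(x) v'(x) dx = ∫_0^6 f(x) v(x) dx + [u'(x) v(x)]_0^6.
Choose V so that boundary terms are either known or forced to vanish.
Mixed BC: u(0) = 0 (Dirichlet) and u'(6) = -1 (Neumann). Define V = {v ∈ H^1(0, 6) : v(0) = 0}. Then [u' v]_0^6 = u'(6)·v(6) − u'(0)·0 = − v(6).
Weak formulation: find u (satisfying any essential BC) such that ∫_0^6 u'(x) v'(x) dx = ∫_0^6 f v dx − v(6) for all v ∈ V (Dirichlet at 0 absorbed into V; Neumann datum at x = 6 contributes the boundary term).
Substituting f(x) = x + 2, the right-hand side is ∫_0^6 (x + 2) v dx − v(6).


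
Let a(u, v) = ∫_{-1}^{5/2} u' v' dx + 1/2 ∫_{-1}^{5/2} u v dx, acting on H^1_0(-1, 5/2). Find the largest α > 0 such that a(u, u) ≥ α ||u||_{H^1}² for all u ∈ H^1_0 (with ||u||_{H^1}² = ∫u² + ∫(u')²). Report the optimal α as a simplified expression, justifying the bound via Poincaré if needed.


α = (49 + 8*π^2)/(2*(4*π^2 + 49))

Coercivity of a(·,·) on H^1_0(-1, 5/2) means a(u, u) ≥ α ||u||_{H^1}² for every u ∈ H^1_0.
The interval has length L = 7/2, and Poincaré/coercivity depend only on L. Here a(u, u) = ∫(u')² + (1/2)·∫u².
Here 0 < c = 1/2 < 1. The condition a(u,u) ≥ α||u||_{H^1}² reads (1−α)∫(u')² ≥ (α−c)∫u². Any admissible α is ≤ 1 (rapidly oscillating u have ∫u²/∫(u')² → 0), and α = 1 would force 0 ≥ (1−c)∫u², impossible since c < 1; so 1−α > 0. By the sharp Poincaré inequality on H^1_0 of an interval of length L, ∫(u')² ≥ (π/L)²∫u² with equality for the first sine mode sin(π(x−x₀)/L) (x₀ the left endpoint), so the inequality holds for all u iff (1−α)(π/L)² ≥ α − c, i.e. α ≤ ((π/L)² + c)/((π/L)² + 1) = (1 + c(L/π)²)/(1 + (L/π)²). With (π/L)² = 4*π^2/49 and c = 1/2, the largest admissible constant is α = ((π/L)² + c)/((π/L)² + 1).
Simplifying, α = (49 + 8*π^2)/(2*(4*π^2 + 49)).


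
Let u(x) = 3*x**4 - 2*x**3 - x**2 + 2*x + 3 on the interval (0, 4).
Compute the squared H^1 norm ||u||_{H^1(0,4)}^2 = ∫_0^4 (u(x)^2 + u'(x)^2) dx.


||u||_{H^1}^2 = 43240436/105

The H^1 norm (squared) on an interval (0, L) is
  ||u||_{H^1}^2 = ∫_0^L u(x)^2 dx + ∫_0^L u'(x)^2 dx.
Compute u'(x) = 12*x**3 - 6*x**2 - 2*x + 2.
Then u(x)^2 = 9*x**8 - 12*x**7 - 2*x**6 + 16*x**5 + 11*x**4 - 16*x**3 - 2*x**2 + 12*x + 9 and u'(x)^2 = 144*x**6 - 144*x**5 - 12*x**4 + 72*x**3 - 20*x**2 - 8*x + 4.
Integrate each monomial from 0 to 4 using ∫_0^4 c·x^n dx = c·4^(n+1)/(n+1):
  ∫_0^4 u(x)^2 dx = ∫_0^4 (9*x^8 - 12*x^7 - 2*x^6 + 16*x^5 + 11*x^4 - 16*x^3 - 2*x^2 + 12*x + 9) dx. Term by term:
    ∫_0^4 9*x^8 dx = 262144;  ∫_0^4 -12*x^7 dx = -98304;  ∫_0^4 -2*x^6 dx = -32768/7;
    ∫_0^4 16*x^5 dx = 32768/3;  ∫_0^4 11*x^4 dx = 11264/5;  ∫_0^4 -16*x^3 dx = -1024;
    ∫_0^4 -2*x^2 dx = -128/3;  ∫_0^4 12*x dx = 96;  ∫_0^4 9 dx = 36.
  Sum: 262144 − 98304 − 32768/7 + 32768/3 + 11264/5 − 1024 − 128/3 + 96 + 36 = 5998988/35.
  ∫_0^4 u'(x)^2 dx = ∫_0^4 (144*x^6 - 144*x^5 - 12*x^4 + 72*x^3 - 20*x^2 - 8*x + 4) dx. Term by term:
    ∫_0^4 144*x^6 dx = 2359296/7;  ∫_0^4 -144*x^5 dx = -98304;  ∫_0^4 -12*x^4 dx = -12288/5;
    ∫_0^4 72*x^3 dx = 4608;  ∫_0^4 -20*x^2 dx = -1280/3;  ∫_0^4 -8*x dx = -64;
    ∫_0^4 4 dx = 16.
  Sum: 2359296/7 − 98304 − 12288/5 + 4608 − 1280/3 − 64 + 16 = 25243472/105.
Adding: ||u||_{H^1}^2 = 5998988/35 + 25243472/105 = 43240436/105.


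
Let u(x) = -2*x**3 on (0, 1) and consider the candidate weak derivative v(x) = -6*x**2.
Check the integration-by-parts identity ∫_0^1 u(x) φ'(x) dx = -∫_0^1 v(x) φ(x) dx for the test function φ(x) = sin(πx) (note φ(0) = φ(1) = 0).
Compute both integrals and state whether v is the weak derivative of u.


LHS = -24/π^3 + 6/π, RHS = -24/π^3 + 6/π. Yes, v = u' weakly.

u(x) = -2*x**3, classical derivative u'(x) = -6*x**2.
φ(x) = sin(πx), so φ'(x) = π*cos(π*x).
Note φ(0) = φ(1) = 0, so the boundary term u·φ vanishes.
LHS = ∫_0^1 u(x) φ'(x) dx = ∫_0^1 (-2*π*x^3*cos(π*x)) dx. Term by term:
  ∫_0^1 -2*π*x^3*cos(π*x) dx = -24/π^3 + 6/π.
So LHS = -24/π^3 + 6/π.
∫_0^1 v(x) φ(x) dx = ∫_0^1 (-6*x^2*sin(π*x)) dx. Term by term:
  ∫_0^1 -6*x^2*sin(π*x) dx = -6/π + 24/π^3.
So RHS = -∫_0^1 v(x) φ(x) dx = -24/π^3 + 6/π.
LHS = RHS, so the identity holds for this test φ.
Moreover u is smooth here and v(x) = u'(x) = -6*x**2 pointwise, so the identity holds for every test function. Hence v is the weak derivative of u.


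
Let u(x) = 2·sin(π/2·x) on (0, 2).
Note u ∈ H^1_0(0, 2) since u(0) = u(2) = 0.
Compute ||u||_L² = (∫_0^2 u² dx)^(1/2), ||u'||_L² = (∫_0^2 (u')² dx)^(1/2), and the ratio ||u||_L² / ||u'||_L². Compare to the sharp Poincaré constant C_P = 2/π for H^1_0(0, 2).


||u||_L² / ||u'||_L² = 2/π = C_P.

u(x) = 2·sin(π/2·x), so u'(x) = π*cos(π*x/2).
Writing u(x) = A·sin(kπx/L) with A = 2 and k = 1, use ∫_0^L sin²(kπx/L) dx = L/2 and ∫_0^L cos²(kπx/L) dx = L/2.
u² = 4·sin²(π/2·x) and (u')² = π^2·cos²(π/2·x), and each of sin², cos² integrates to L/2 = 1 over (0, 2).
∫_0^2 u² dx = 4, so ||u||_L² = 2.
∫_0^2 (u')² dx = π^2, so ||u'||_L² = π.
Ratio ||u||_L² / ||u'||_L² = 2/π.
Sharp Poincaré constant on H^1_0(0, 2) is C_P = L/π = 2/π, achieved by sin(π/2·x).
This is the k = 1 eigenfunction (up to amplitude), so the ratio equals the sharp Poincaré constant exactly.


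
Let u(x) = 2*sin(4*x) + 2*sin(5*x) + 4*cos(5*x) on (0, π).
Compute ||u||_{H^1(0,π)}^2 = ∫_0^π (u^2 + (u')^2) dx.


||u||_{H^1(0,π)}^2 = -3328/9 + 294*π

u'(x) = -20*sin(5*x) + 8*cos(4*x) + 10*cos(5*x).
Expand u² and (u')² and integrate term by term on (0, π), using: for integers n ≥ 1, ∫_0^π sin²(nx) dx = ∫_0^π cos²(nx) dx = π/2; for n ≠ n', ∫_0^π sin(nx)sin(n'x) dx = ∫_0^π cos(nx)cos(n'x) dx = 0; and by product-to-sum, ∫_0^π sin(nx)cos(n'x) dx = ½∫_0^π [sin((n+n')x) + sin((n−n')x)] dx, which is 0 when n+n' is even and 2n/(n²−n'²) when n+n' is odd (it need not vanish on (0, π)).
  u² squared terms: (2)²·∫sin(4x)² dx = 4·π/2 = 2*π;  (2)²·∫sin(5x)² dx = 4·π/2 = 2*π;  (4)²·∫cos(5x)² dx = 16·π/2 = 8*π.
  u² cross terms: 2·(2)·(2)·∫sin(4x)·sin(5x) dx = 8·(0) = 0;  2·(2)·(4)·∫sin(4x)·cos(5x) dx = 16·(-8/9) = -128/9;  2·(2)·(4)·∫sin(5x)·cos(5x) dx = 16·(0) = 0.
  So ∫_0^π u² dx = 2*π + 2*π + 8*π + 0 − 128/9 + 0 = -128/9 + 12*π.
  (u')² squared terms: (-20)²·∫sin(5x)² dx = 400·π/2 = 200*π;  (8)²·∫cos(4x)² dx = 64·π/2 = 32*π;  (10)²·∫cos(5x)² dx = 100·π/2 = 50*π.
  (u')² cross terms: 2·(-20)·(8)·∫sin(5x)·cos(4x) dx = -320·(10/9) = -3200/9;  2·(-20)·(10)·∫sin(5x)·cos(5x) dx = -400·(0) = 0;  2·(8)·(10)·∫cos(4x)·cos(5x) dx = 160·(0) = 0.
  So ∫_0^π (u')² dx = 200*π + 32*π + 50*π − 3200/9 + 0 + 0 = -3200/9 + 282*π.
||u||_{H^1}^2 = (-128/9 + 12*π) + (-3200/9 + 282*π) = -3328/9 + 294*π.


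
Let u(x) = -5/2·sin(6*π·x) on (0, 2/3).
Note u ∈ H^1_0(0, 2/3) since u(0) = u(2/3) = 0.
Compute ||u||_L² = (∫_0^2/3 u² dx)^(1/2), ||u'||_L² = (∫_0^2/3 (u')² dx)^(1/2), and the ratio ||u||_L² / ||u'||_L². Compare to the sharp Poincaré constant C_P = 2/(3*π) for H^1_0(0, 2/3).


||u||_L² / ||u'||_L² = 1/(6*π) < C_P = 2/(3*π).

u(x) = -5/2·sin(6*π·x), so u'(x) = -15*π*cos(6*π*x).
Writing u(x) = A·sin(kπx/L) with A = -5/2 and k = 4, use ∫_0^L sin²(kπx/L) dx = L/2 and ∫_0^L cos²(kπx/L) dx = L/2.
u² = 25/4·sin²(6*π·x) and (u')² = 225*π^2·cos²(6*π·x), and each of sin², cos² integrates to L/2 = 1/3 over (0, 2/3).
∫_0^2/3 u² dx = 25/12, so ||u||_L² = 5*sqrt(3)/6.
∫_0^2/3 (u')² dx = 75*π^2, so ||u'||_L² = 5*sqrt(3)*π.
Ratio ||u||_L² / ||u'||_L² = 1/(6*π).
Sharp Poincaré constant on H^1_0(0, 2/3) is C_P = L/π = 2/(3*π), achieved by sin(3*π/2·x).
This is the k = 4 harmonic; the ratio L/(kπ) is strictly less than C_P = L/π, consistent with the sharp inequality ||u||_L² ≤ C_P ||u'||_L².


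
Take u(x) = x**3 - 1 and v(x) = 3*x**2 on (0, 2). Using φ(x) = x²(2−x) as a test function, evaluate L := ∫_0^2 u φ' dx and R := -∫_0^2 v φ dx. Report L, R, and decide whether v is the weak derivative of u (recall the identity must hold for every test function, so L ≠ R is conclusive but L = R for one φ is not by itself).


LHS = -32/5, RHS = -32/5. Yes, v = u' weakly.

u(x) = x**3 - 1, classical derivative u'(x) = 3*x**2.
φ(x) = x²(2−x), so φ'(x) = x*(4 - 3*x).
Note φ(0) = φ(2) = 0, so the boundary term u·φ vanishes.
LHS = ∫_0^2 u(x) φ'(x) dx = ∫_0^2 (-3*x^5 + 4*x^4 + 3*x^2 - 4*x) dx. Term by term:
  ∫_0^2 -3*x^5 dx = -32;  ∫_0^2 4*x^4 dx = 128/5;  ∫_0^2 3*x^2 dx = 8;
  ∫_0^2 -4*x dx = -8.
Sum: -32 + 128/5 + 8 − 8 = -32/5.
So LHS = -32/5.
∫_0^2 v(x) φ(x) dx = ∫_0^2 (-3*x^5 + 6*x^4) dx. Term by term:
  ∫_0^2 -3*x^5 dx = -32;  ∫_0^2 6*x^4 dx = 192/5.
Sum: -32 + 192/5 = 32/5.
So RHS = -∫_0^2 v(x) φ(x) dx = -32/5.
LHS = RHS, so the identity holds for this test φ.
Moreover u is smooth here and v(x) = u'(x) = 3*x**2 pointwise, so the identity holds for every test function. Hence v is the weak derivative of u.


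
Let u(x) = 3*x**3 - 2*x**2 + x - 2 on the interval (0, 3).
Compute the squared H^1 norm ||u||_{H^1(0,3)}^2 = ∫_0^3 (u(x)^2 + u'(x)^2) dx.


||u||_{H^1}^2 = 151986/35

The H^1 norm (squared) on an interval (0, L) is
  ||u||_{H^1}^2 = ∫_0^L u(x)^2 dx + ∫_0^L u'(x)^2 dx.
Compute u'(x) = 9*x**2 - 4*x + 1.
Then u(x)^2 = 9*x**6 - 12*x**5 + 10*x**4 - 16*x**3 + 9*x**2 - 4*x + 4 and u'(x)^2 = 81*x**4 - 72*x**3 + 34*x**2 - 8*x + 1.
Integrate each monomial from 0 to 3 using ∫_0^3 c·x^n dx = c·3^(n+1)/(n+1):
  ∫_0^3 u(x)^2 dx = ∫_0^3 (9*x^6 - 12*x^5 + 10*x^4 - 16*x^3 + 9*x^2 - 4*x + 4) dx. Term by term:
    ∫_0^3 9*x^6 dx = 19683/7;  ∫_0^3 -12*x^5 dx = -1458;  ∫_0^3 10*x^4 dx = 486;
    ∫_0^3 -16*x^3 dx = -324;  ∫_0^3 9*x^2 dx = 81;  ∫_0^3 -4*x dx = -18;
    ∫_0^3 4 dx = 12.
  Sum: 19683/7 − 1458 + 486 − 324 + 81 − 18 + 12 = 11136/7.
  ∫_0^3 u'(x)^2 dx = ∫_0^3 (81*x^4 - 72*x^3 + 34*x^2 - 8*x + 1) dx. Term by term:
    ∫_0^3 81*x^4 dx = 19683/5;  ∫_0^3 -72*x^3 dx = -1458;  ∫_0^3 34*x^2 dx = 306;
    ∫_0^3 -8*x dx = -36;  ∫_0^3 1 dx = 3.
  Sum: 19683/5 − 1458 + 306 − 36 + 3 = 13758/5.
Adding: ||u||_{H^1}^2 = 11136/7 + 13758/5 = 151986/35.


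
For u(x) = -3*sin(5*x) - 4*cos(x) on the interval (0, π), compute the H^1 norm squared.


||u||_{H^1(0,π)}^2 = 133*π

u'(x) = 4*sin(x) - 15*cos(5*x).
Expand u² and (u')² and integrate term by term on (0, π), using: for integers n ≥ 1, ∫_0^π sin²(nx) dx = ∫_0^π cos²(nx) dx = π/2; for n ≠ n', ∫_0^π sin(nx)sin(n'x) dx = ∫_0^π cos(nx)cos(n'x) dx = 0; and by product-to-sum, ∫_0^π sin(nx)cos(n'x) dx = ½∫_0^π [sin((n+n')x) + sin((n−n')x)] dx, which is 0 when n+n' is even and 2n/(n²−n'²) when n+n' is odd (it need not vanish on (0, π)).
  u² squared terms: (-4)²·∫cos(x)² dx = 16·π/2 = 8*π;  (-3)²·∫sin(5x)² dx = 9·π/2 = 9*π/2.
  u² cross terms: 2·(-4)·(-3)·∫cos(x)·sin(5x) dx = 24·(0) = 0.
  So ∫_0^π u² dx = 8*π + 9*π/2 + 0 = 25*π/2.
  (u')² squared terms: (-15)²·∫cos(5x)² dx = 225·π/2 = 225*π/2;  (4)²·∫sin(x)² dx = 16·π/2 = 8*π.
  (u')² cross terms: 2·(-15)·(4)·∫cos(5x)·sin(x) dx = -120·(0) = 0.
  So ∫_0^π (u')² dx = 225*π/2 + 8*π + 0 = 241*π/2.
||u||_{H^1}^2 = (25*π/2) + (241*π/2) = 133*π.


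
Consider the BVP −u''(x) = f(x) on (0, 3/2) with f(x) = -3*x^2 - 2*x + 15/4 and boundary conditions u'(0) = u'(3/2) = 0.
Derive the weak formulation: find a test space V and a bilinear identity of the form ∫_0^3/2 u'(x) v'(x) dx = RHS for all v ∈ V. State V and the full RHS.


V = H^1(0, 3/2) (no boundary constraint on v; u is determined up to an additive constant); weak form: ∫_0^3/2 u'v' dx = ∫_0^3/2 (-3*x^2 - 2*x + 15/4) v dx for all v ∈ V.

Multiply both sides by a test function v and integrate from 0 to 3/2:
  ∫_0^3/2 −u''(x) v(x) dx = ∫_0^3/2 f(x) v(x) dx.
Integrate the LHS by parts once:
  ∫_0^3/2 −u'' v dx = −[u'(x) v(x)]_0^3/2 + ∫_0^3/2 u'(x) v'(x) dx.
Thus ∫_0^3/2 u'(x) v'(x) dx = ∫_0^3/2 f(x) v(x) dx + [u'(x) v(x)]_0^3/2.
Choose V so that boundary terms are either known or forced to vanish.
u has homogeneous Neumann: u'(0) = u'(3/2) = 0. So [u' v]_0^3/2 = 0·v(3/2) − 0·v(0) = 0 for any v; take V = H^1(0, 3/2).
Weak formulation: find u (satisfying any essential BC) such that ∫_0^3/2 u'(x) v'(x) dx = ∫_0^3/2 f v dx for all v ∈ V (homogeneous Neumann, so boundary terms vanish).
Substituting f(x) = -3*x^2 - 2*x + 15/4, the right-hand side is ∫_0^3/2 (-3*x^2 - 2*x + 15/4) v dx.
Compatibility check (pure Neumann): taking v ≡ 1 ∈ V gives 0 = ∫_0^3/2 f dx + (0) − (0), i.e. ∫_0^3/2 f dx must equal u'(0) − u'(3/2) = 0. Indeed ∫_0^3/2 (-3*x^2 - 2*x + 15/4) dx = 0, so the data are compatible. The solution is then unique only up to an additive constant (fix it e.g. by requiring ∫_0^3/2 u dx = 0).


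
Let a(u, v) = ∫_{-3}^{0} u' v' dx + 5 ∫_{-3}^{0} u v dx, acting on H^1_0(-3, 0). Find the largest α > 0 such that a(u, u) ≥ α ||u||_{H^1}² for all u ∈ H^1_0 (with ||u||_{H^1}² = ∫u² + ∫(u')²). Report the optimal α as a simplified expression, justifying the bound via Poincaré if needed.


α = 1

Coercivity of a(·,·) on H^1_0(-3, 0) means a(u, u) ≥ α ||u||_{H^1}² for every u ∈ H^1_0.
The interval has length L = 3, and Poincaré/coercivity depend only on L. Here a(u, u) = ∫(u')² + (5)·∫u².
Here c = 5 ≥ 1, so a(u,u) = ∫(u')² + c∫u² ≥ ∫(u')² + ∫u² = ||u||_{H^1}², i.e. α = 1 works. No larger α is possible: a(u,u) ≥ α||u||_{H^1}² means (1−α)∫(u')² ≥ (α−c)∫u², and for the modes u_n = sin(nπ(x−x₀)/L) (x₀ the left endpoint) one has ∫u_n²/∫(u_n')² = (L/(nπ))² → 0, so a(u_n,u_n)/||u_n||_{H^1}² → 1. Hence the optimal constant is α = 1.
Therefore α = 1.


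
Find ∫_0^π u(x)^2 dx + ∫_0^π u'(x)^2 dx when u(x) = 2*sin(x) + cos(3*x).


||u||_{H^1(0,π)}^2 = 9*π

u'(x) = -3*sin(3*x) + 2*cos(x).
Expand u² and (u')² and integrate term by term on (0, π), using: for integers n ≥ 1, ∫_0^π sin²(nx) dx = ∫_0^π cos²(nx) dx = π/2; for n ≠ n', ∫_0^π sin(nx)sin(n'x) dx = ∫_0^π cos(nx)cos(n'x) dx = 0; and by product-to-sum, ∫_0^π sin(nx)cos(n'x) dx = ½∫_0^π [sin((n+n')x) + sin((n−n')x)] dx, which is 0 when n+n' is even and 2n/(n²−n'²) when n+n' is odd (it need not vanish on (0, π)).
  u² squared terms: (2)²·∫sin(x)² dx = 4·π/2 = 2*π;  (1)²·∫cos(3x)² dx = 1·π/2 = π/2.
  u² cross terms: 2·(2)·(1)·∫sin(x)·cos(3x) dx = 4·(0) = 0.
  So ∫_0^π u² dx = 2*π + π/2 + 0 = 5*π/2.
  (u')² squared terms: (-3)²·∫sin(3x)² dx = 9·π/2 = 9*π/2;  (2)²·∫cos(x)² dx = 4·π/2 = 2*π.
  (u')² cross terms: 2·(-3)·(2)·∫sin(3x)·cos(x) dx = -12·(0) = 0.
  So ∫_0^π (u')² dx = 9*π/2 + 2*π + 0 = 13*π/2.
||u||_{H^1}^2 = (5*π/2) + (13*π/2) = 9*π.


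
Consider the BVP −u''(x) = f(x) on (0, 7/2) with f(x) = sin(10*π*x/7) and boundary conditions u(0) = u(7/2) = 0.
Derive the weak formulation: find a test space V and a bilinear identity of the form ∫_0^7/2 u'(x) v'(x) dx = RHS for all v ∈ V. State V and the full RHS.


V = H^1_0(0, 7/2) (so v(0) = v(7/2) = 0); weak form: ∫_0^7/2 u'v' dx = ∫_0^7/2 (sin(10*π*x/7)) v dx for all v ∈ V.

Multiply both sides by a test function v and integrate from 0 to 7/2:
  ∫_0^7/2 −u''(x) v(x) dx = ∫_0^7/2 f(x) v(x) dx.
Integrate the LHS by parts once:
  ∫_0^7/2 −u'' v dx = −[u'(x) v(x)]_0^7/2 + ∫_0^7/2 u'(x) v'(x) dx.
Thus ∫_0^7/2 u'(x) v'(x) dx = ∫_0^7/2 f(x) v(x) dx + [u'(x) v(x)]_0^7/2.
Choose V so that boundary terms are either known or forced to vanish.
u is Dirichlet: u(0) = u(7/2) = 0. Let V = H^1_0(0, 7/2); then v(0) = v(7/2) = 0, and [u' v]_0^7/2 = 0.
Weak formulation: find u (satisfying any essential BC) such that ∫_0^7/2 u'(x) v'(x) dx = ∫_0^7/2 f v dx for all v ∈ V.
Substituting f(x) = sin(10*π*x/7), the right-hand side is ∫_0^7/2 (sin(10*π*x/7)) v dx.


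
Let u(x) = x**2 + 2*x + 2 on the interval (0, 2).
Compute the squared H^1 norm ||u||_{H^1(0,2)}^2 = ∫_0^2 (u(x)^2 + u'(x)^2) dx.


||u||_{H^1}^2 = 512/5

The H^1 norm (squared) on an interval (0, L) is
  ||u||_{H^1}^2 = ∫_0^L u(x)^2 dx + ∫_0^L u'(x)^2 dx.
Compute u'(x) = 2*x + 2.
Then u(x)^2 = x**4 + 4*x**3 + 8*x**2 + 8*x + 4 and u'(x)^2 = 4*x**2 + 8*x + 4.
Integrate each monomial from 0 to 2 using ∫_0^2 c·x^n dx = c·2^(n+1)/(n+1):
  ∫_0^2 u(x)^2 dx = ∫_0^2 (x^4 + 4*x^3 + 8*x^2 + 8*x + 4) dx. Term by term:
    ∫_0^2 x^4 dx = 32/5;  ∫_0^2 4*x^3 dx = 16;  ∫_0^2 8*x^2 dx = 64/3;
    ∫_0^2 8*x dx = 16;  ∫_0^2 4 dx = 8.
  Sum: 32/5 + 16 + 64/3 + 16 + 8 = 1016/15.
  ∫_0^2 u'(x)^2 dx = ∫_0^2 (4*x^2 + 8*x + 4) dx. Term by term:
    ∫_0^2 4*x^2 dx = 32/3;  ∫_0^2 8*x dx = 16;  ∫_0^2 4 dx = 8.
  Sum: 32/3 + 16 + 8 = 104/3.
Adding: ||u||_{H^1}^2 = 1016/15 + 104/3 = 512/5.


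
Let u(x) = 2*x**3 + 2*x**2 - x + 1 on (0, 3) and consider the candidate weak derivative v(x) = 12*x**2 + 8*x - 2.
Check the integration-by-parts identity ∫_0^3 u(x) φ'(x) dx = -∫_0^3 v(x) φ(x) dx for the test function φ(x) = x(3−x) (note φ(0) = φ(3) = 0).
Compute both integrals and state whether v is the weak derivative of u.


LHS = -477/5, RHS = -954/5. No, v is not the weak derivative of u.

u(x) = 2*x**3 + 2*x**2 - x + 1, classical derivative u'(x) = 6*x**2 + 4*x - 1.
φ(x) = x(3−x), so φ'(x) = 3 - 2*x.
Note φ(0) = φ(3) = 0, so the boundary term u·φ vanishes.
LHS = ∫_0^3 u(x) φ'(x) dx = ∫_0^3 (-4*x^4 + 2*x^3 + 8*x^2 - 5*x + 3) dx. Term by term:
  ∫_0^3 -4*x^4 dx = -972/5;  ∫_0^3 2*x^3 dx = 81/2;  ∫_0^3 8*x^2 dx = 72;
  ∫_0^3 -5*x dx = -45/2;  ∫_0^3 3 dx = 9.
Sum: -972/5 + 81/2 + 72 − 45/2 + 9 = -477/5.
So LHS = -477/5.
∫_0^3 v(x) φ(x) dx = ∫_0^3 (-12*x^4 + 28*x^3 + 26*x^2 - 6*x) dx. Term by term:
  ∫_0^3 -12*x^4 dx = -2916/5;  ∫_0^3 28*x^3 dx = 567;  ∫_0^3 26*x^2 dx = 234;
  ∫_0^3 -6*x dx = -27.
Sum: -2916/5 + 567 + 234 − 27 = 954/5.
So RHS = -∫_0^3 v(x) φ(x) dx = -954/5.
LHS − RHS = 477/5 ≠ 0, so the identity fails.
(For a valid weak derivative the identity must hold for EVERY test function, in particular this one. The failure shows v is NOT the weak derivative of u.)
Correct weak derivative would be u'(x) = 6*x**2 + 4*x - 1.


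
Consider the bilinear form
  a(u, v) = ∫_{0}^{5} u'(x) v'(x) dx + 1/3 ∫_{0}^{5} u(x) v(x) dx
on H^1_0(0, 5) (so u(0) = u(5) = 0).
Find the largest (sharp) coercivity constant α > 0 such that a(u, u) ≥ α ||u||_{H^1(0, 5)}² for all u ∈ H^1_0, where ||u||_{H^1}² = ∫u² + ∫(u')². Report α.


α = (25/3 + π^2)/(π^2 + 25)

Coercivity of a(·,·) on H^1_0(0, 5) means a(u, u) ≥ α ||u||_{H^1}² for every u ∈ H^1_0.
The interval has length L = 5, and Poincaré/coercivity depend only on L. Here a(u, u) = ∫(u')² + (1/3)·∫u².
Here 0 < c = 1/3 < 1. The condition a(u,u) ≥ α||u||_{H^1}² reads (1−α)∫(u')² ≥ (α−c)∫u². Any admissible α is ≤ 1 (rapidly oscillating u have ∫u²/∫(u')² → 0), and α = 1 would force 0 ≥ (1−c)∫u², impossible since c < 1; so 1−α > 0. By the sharp Poincaré inequality on H^1_0 of an interval of length L, ∫(u')² ≥ (π/L)²∫u² with equality for the first sine mode sin(π(x−x₀)/L) (x₀ the left endpoint), so the inequality holds for all u iff (1−α)(π/L)² ≥ α − c, i.e. α ≤ ((π/L)² + c)/((π/L)² + 1) = (1 + c(L/π)²)/(1 + (L/π)²). With (π/L)² = π^2/25 and c = 1/3, the largest admissible constant is α = ((π/L)² + c)/((π/L)² + 1).
Simplifying, α = (25/3 + π^2)/(π^2 + 25).


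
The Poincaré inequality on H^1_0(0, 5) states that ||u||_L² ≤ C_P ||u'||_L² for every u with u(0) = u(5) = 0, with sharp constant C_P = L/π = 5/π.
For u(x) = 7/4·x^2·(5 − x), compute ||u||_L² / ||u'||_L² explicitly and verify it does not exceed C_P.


||u||_L² / ||u'||_L² = 5*sqrt(14)/14 < C_P = 5/π.

u(x) = 7/4·x^2·(5 − x), so u'(x) = 7*x*(10 - 3*x)/4.
u(x) = 7/4·x^2·(5 − x) vanishes at x = 0 and x = 5, so u ∈ H^1_0(0, 5). Differentiate via the product rule and integrate the resulting polynomials term by term.
  ∫_0^5 u² dx = ∫_0^5 (49*x^6/16 - 245*x^5/8 + 1225*x^4/16) dx. Term by term:
    ∫_0^5 49*x^6/16 dx = 546875/16;  ∫_0^5 -245*x^5/8 dx = -3828125/48;  ∫_0^5 1225*x^4/16 dx = 765625/16.
  Sum: 546875/16 − 3828125/48 + 765625/16 = 109375/48.
  ∫_0^5 (u')² dx = ∫_0^5 (441*x^4/16 - 735*x^3/4 + 1225*x^2/4) dx. Term by term:
    ∫_0^5 441*x^4/16 dx = 275625/16;  ∫_0^5 -735*x^3/4 dx = -459375/16;  ∫_0^5 1225*x^2/4 dx = 153125/12.
  Sum: 275625/16 − 459375/16 + 153125/12 = 30625/24.
∫_0^5 u² dx = 109375/48, so ||u||_L² = 125*sqrt(21)/12.
∫_0^5 (u')² dx = 30625/24, so ||u'||_L² = 175*sqrt(6)/12.
Ratio ||u||_L² / ||u'||_L² = 5*sqrt(14)/14.
Sharp Poincaré constant on H^1_0(0, 5) is C_P = L/π = 5/π, achieved by sin(π/5·x).
A polynomial bump cannot attain the sharp Poincaré constant (only the first sine eigenfunction does), so the ratio is strictly less than C_P, consistent with ||u||_L² ≤ C_P ||u'||_L².


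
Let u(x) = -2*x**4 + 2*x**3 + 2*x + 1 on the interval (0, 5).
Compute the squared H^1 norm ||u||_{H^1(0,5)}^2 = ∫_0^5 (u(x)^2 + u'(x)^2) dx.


||u||_{H^1}^2 = 62205725/63

The H^1 norm (squared) on an interval (0, L) is
  ||u||_{H^1}^2 = ∫_0^L u(x)^2 dx + ∫_0^L u'(x)^2 dx.
Compute u'(x) = -8*x**3 + 6*x**2 + 2.
Then u(x)^2 = 4*x**8 - 8*x**7 + 4*x**6 - 8*x**5 + 4*x**4 + 4*x**3 + 4*x**2 + 4*x + 1 and u'(x)^2 = 64*x**6 - 96*x**5 + 36*x**4 - 32*x**3 + 24*x**2 + 4.
Integrate each monomial from 0 to 5 using ∫_0^5 c·x^n dx = c·5^(n+1)/(n+1):
  ∫_0^5 u(x)^2 dx = ∫_0^5 (4*x^8 - 8*x^7 + 4*x^6 - 8*x^5 + 4*x^4 + 4*x^3 + 4*x^2 + 4*x + 1) dx. Term by term:
    ∫_0^5 4*x^8 dx = 7812500/9;  ∫_0^5 -8*x^7 dx = -390625;  ∫_0^5 4*x^6 dx = 312500/7;
    ∫_0^5 -8*x^5 dx = -62500/3;  ∫_0^5 4*x^4 dx = 2500;  ∫_0^5 4*x^3 dx = 625;
    ∫_0^5 4*x^2 dx = 500/3;  ∫_0^5 4*x dx = 50;  ∫_0^5 1 dx = 5.
  Sum: 7812500/9 − 390625 + 312500/7 − 62500/3 + 2500 + 625 + 500/3 + 50 + 5 = 31788965/63.
  ∫_0^5 u'(x)^2 dx = ∫_0^5 (64*x^6 - 96*x^5 + 36*x^4 - 32*x^3 + 24*x^2 + 4) dx. Term by term:
    ∫_0^5 64*x^6 dx = 5000000/7;  ∫_0^5 -96*x^5 dx = -250000;  ∫_0^5 36*x^4 dx = 22500;
    ∫_0^5 -32*x^3 dx = -5000;  ∫_0^5 24*x^2 dx = 1000;  ∫_0^5 4 dx = 20.
  Sum: 5000000/7 − 250000 + 22500 − 5000 + 1000 + 20 = 3379640/7.
Adding: ||u||_{H^1}^2 = 31788965/63 + 3379640/7 = 62205725/63.


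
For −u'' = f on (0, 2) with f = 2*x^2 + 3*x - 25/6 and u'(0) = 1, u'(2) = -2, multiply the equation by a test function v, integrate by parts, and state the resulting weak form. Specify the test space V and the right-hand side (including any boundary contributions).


V = H^1(0, 2) (v unrestricted at boundary; u is determined up to an additive constant); weak form: ∫_0^2 u'v' dx = ∫_0^2 (2*x^2 + 3*x - 25/6) v dx − 2·v(2) − v(0) for all v ∈ V.

Multiply both sides by a test function v and integrate from 0 to 2:
  ∫_0^2 −u''(x) v(x) dx = ∫_0^2 f(x) v(x) dx.
Integrate the LHS by parts once:
  ∫_0^2 −u'' v dx = −[u'(x) v(x)]_0^2 + ∫_0^2 u'(x) v'(x) dx.
Thus ∫_0^2 u'(x) v'(x) dx = ∫_0^2 f(x) v(x) dx + [u'(x) v(x)]_0^2.
Choose V so that boundary terms are either known or forced to vanish.
u has inhomogeneous Neumann u'(0) = 1, u'(2) = -2. [u' v]_0^2 = (-2)·v(2) − (1)·v(0) = − 2·v(2) − v(0). Take V = H^1(0, 2); boundary term becomes part of RHS.
Weak formulation: find u (satisfying any essential BC) such that ∫_0^2 u'(x) v'(x) dx = ∫_0^2 f v dx − 2·v(2) − v(0) for all v ∈ V (Neumann data are natural BCs: they enter the RHS as boundary terms).
Substituting f(x) = 2*x^2 + 3*x - 25/6, the right-hand side is ∫_0^2 (2*x^2 + 3*x - 25/6) v dx − 2·v(2) − v(0).
Compatibility check (pure Neumann): taking v ≡ 1 ∈ V gives 0 = ∫_0^2 f dx + (-2) − (1), i.e. ∫_0^2 f dx must equal u'(0) − u'(2) = 3. Indeed ∫_0^2 (2*x^2 + 3*x - 25/6) dx = 3, so the data are compatible. The solution is then unique only up to an additive constant (fix it e.g. by requiring ∫_0^2 u dx = 0).


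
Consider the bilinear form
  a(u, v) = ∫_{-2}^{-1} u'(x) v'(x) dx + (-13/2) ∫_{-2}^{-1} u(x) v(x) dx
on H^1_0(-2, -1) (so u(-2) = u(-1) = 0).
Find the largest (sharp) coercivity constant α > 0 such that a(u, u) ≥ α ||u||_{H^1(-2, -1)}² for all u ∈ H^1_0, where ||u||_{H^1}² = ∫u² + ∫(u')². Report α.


α = (-13/2 + π^2)/(1 + π^2)

Coercivity of a(·,·) on H^1_0(-2, -1) means a(u, u) ≥ α ||u||_{H^1}² for every u ∈ H^1_0.
The interval has length L = 1, and Poincaré/coercivity depend only on L. Here a(u, u) = ∫(u')² + (-13/2)·∫u².
Here c = -13/2 < 0 with |c| < (π/L)² = π^2, so coercivity still holds. The condition a(u,u) ≥ α||u||_{H^1}² reads (1−α)∫(u')² ≥ (α−c)∫u². Any admissible α is ≤ 1 (rapidly oscillating u have ∫u²/∫(u')² → 0), and α = 1 would force 0 ≥ (1−c)∫u², impossible since c < 1; so 1−α > 0. By the sharp Poincaré inequality on H^1_0 of an interval of length L, ∫(u')² ≥ (π/L)²∫u² with equality for the first sine mode sin(π(x−x₀)/L) (x₀ the left endpoint), so the inequality holds for all u iff (1−α)(π/L)² ≥ α − c, i.e. α ≤ ((π/L)² + c)/((π/L)² + 1) = (1 + c(L/π)²)/(1 + (L/π)²). (Direct route, valid since c ≤ 0: Poincaré gives c∫u² ≥ c(L/π)²∫(u')², so a(u,u) ≥ (1 + c(L/π)²)∫(u')², while ||u||_{H^1}² ≤ (1 + (L/π)²)∫(u')²; dividing yields the same α.) With (π/L)² = π^2 and c = -13/2, the largest admissible constant is α = ((π/L)² + c)/((π/L)² + 1).
Simplifying, α = (-13/2 + π^2)/(1 + π^2).


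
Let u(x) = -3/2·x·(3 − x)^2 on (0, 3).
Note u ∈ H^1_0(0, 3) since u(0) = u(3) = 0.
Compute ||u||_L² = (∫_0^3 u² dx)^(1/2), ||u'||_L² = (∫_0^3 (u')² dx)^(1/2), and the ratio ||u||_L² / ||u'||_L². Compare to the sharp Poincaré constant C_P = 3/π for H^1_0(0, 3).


||u||_L² / ||u'||_L² = 3*sqrt(14)/14 < C_P = 3/π.

u(x) = -3/2·x·(3 − x)^2, so u'(x) = 9*(1 - x)*(x - 3)/2.
u(x) = -3/2·x·(3 − x)^2 vanishes at x = 0 and x = 3, so u ∈ H^1_0(0, 3). Differentiate via the product rule and integrate the resulting polynomials term by term.
  ∫_0^3 u² dx = ∫_0^3 (9*x^6/4 - 27*x^5 + 243*x^4/2 - 243*x^3 + 729*x^2/4) dx. Term by term:
    ∫_0^3 9*x^6/4 dx = 19683/28;  ∫_0^3 -27*x^5 dx = -6561/2;  ∫_0^3 243*x^4/2 dx = 59049/10;
    ∫_0^3 -243*x^3 dx = -19683/4;  ∫_0^3 729*x^2/4 dx = 6561/4.
  Sum: 19683/28 − 6561/2 + 59049/10 − 19683/4 + 6561/4 = 6561/140.
  ∫_0^3 (u')² dx = ∫_0^3 (81*x^4/4 - 162*x^3 + 891*x^2/2 - 486*x + 729/4) dx. Term by term:
    ∫_0^3 81*x^4/4 dx = 19683/20;  ∫_0^3 -162*x^3 dx = -6561/2;  ∫_0^3 891*x^2/2 dx = 8019/2;
    ∫_0^3 -486*x dx = -2187;  ∫_0^3 729/4 dx = 2187/4.
  Sum: 19683/20 − 6561/2 + 8019/2 − 2187 + 2187/4 = 729/10.
∫_0^3 u² dx = 6561/140, so ||u||_L² = 81*sqrt(35)/70.
∫_0^3 (u')² dx = 729/10, so ||u'||_L² = 27*sqrt(10)/10.
Ratio ||u||_L² / ||u'||_L² = 3*sqrt(14)/14.
Sharp Poincaré constant on H^1_0(0, 3) is C_P = L/π = 3/π, achieved by sin(π/3·x).
A polynomial bump cannot attain the sharp Poincaré constant (only the first sine eigenfunction does), so the ratio is strictly less than C_P, consistent with ||u||_L² ≤ C_P ||u'||_L².


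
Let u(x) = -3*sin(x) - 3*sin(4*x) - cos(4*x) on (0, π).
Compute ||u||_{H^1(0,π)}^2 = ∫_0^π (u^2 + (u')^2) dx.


||u||_{H^1(0,π)}^2 = -68/5 + 94*π

u'(x) = 4*sin(4*x) - 3*cos(x) - 12*cos(4*x).
Expand u² and (u')² and integrate term by term on (0, π), using: for integers n ≥ 1, ∫_0^π sin²(nx) dx = ∫_0^π cos²(nx) dx = π/2; for n ≠ n', ∫_0^π sin(nx)sin(n'x) dx = ∫_0^π cos(nx)cos(n'x) dx = 0; and by product-to-sum, ∫_0^π sin(nx)cos(n'x) dx = ½∫_0^π [sin((n+n')x) + sin((n−n')x)] dx, which is 0 when n+n' is even and 2n/(n²−n'²) when n+n' is odd (it need not vanish on (0, π)).
  u² squared terms: (-1)²·∫cos(4x)² dx = 1·π/2 = π/2;  (-3)²·∫sin(x)² dx = 9·π/2 = 9*π/2;  (-3)²·∫sin(4x)² dx = 9·π/2 = 9*π/2.
  u² cross terms: 2·(-1)·(-3)·∫cos(4x)·sin(x) dx = 6·(-2/15) = -4/5;  2·(-1)·(-3)·∫cos(4x)·sin(4x) dx = 6·(0) = 0;  2·(-3)·(-3)·∫sin(x)·sin(4x) dx = 18·(0) = 0.
  So ∫_0^π u² dx = π/2 + 9*π/2 + 9*π/2 − 4/5 + 0 + 0 = -4/5 + 19*π/2.
  (u')² squared terms: (-12)²·∫cos(4x)² dx = 144·π/2 = 72*π;  (-3)²·∫cos(x)² dx = 9·π/2 = 9*π/2;  (4)²·∫sin(4x)² dx = 16·π/2 = 8*π.
  (u')² cross terms: 2·(-12)·(-3)·∫cos(4x)·cos(x) dx = 72·(0) = 0;  2·(-12)·(4)·∫cos(4x)·sin(4x) dx = -96·(0) = 0;  2·(-3)·(4)·∫cos(x)·sin(4x) dx = -24·(8/15) = -64/5.
  So ∫_0^π (u')² dx = 72*π + 9*π/2 + 8*π + 0 + 0 − 64/5 = -64/5 + 169*π/2.
||u||_{H^1}^2 = (-4/5 + 19*π/2) + (-64/5 + 169*π/2) = -68/5 + 94*π.


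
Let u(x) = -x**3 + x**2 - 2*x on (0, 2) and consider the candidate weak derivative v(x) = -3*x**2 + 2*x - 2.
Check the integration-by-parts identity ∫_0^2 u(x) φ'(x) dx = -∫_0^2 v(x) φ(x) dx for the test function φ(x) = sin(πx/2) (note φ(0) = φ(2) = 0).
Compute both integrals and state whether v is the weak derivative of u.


LHS = -96/π^3 + 24/π, RHS = -96/π^3 + 24/π. Yes, v = u' weakly.

u(x) = -x**3 + x**2 - 2*x, classical derivative u'(x) = -3*x**2 + 2*x - 2.
φ(x) = sin(πx/2), so φ'(x) = π*cos(π*x/2)/2.
Note φ(0) = φ(2) = 0, so the boundary term u·φ vanishes.
LHS = ∫_0^2 u(x) φ'(x) dx = ∫_0^2 (-π*x^3*cos(π*x/2)/2 + π*x^2*cos(π*x/2)/2 - π*x*cos(π*x/2)) dx. Term by term:
  ∫_0^2 π*x^2*cos(π*x/2)/2 dx = -8/π;  ∫_0^2 -π*x*cos(π*x/2) dx = 8/π;  ∫_0^2 -π*x^3*cos(π*x/2)/2 dx = -96/π^3 + 24/π.
Sum: -8/π + 8/π + -96/π^3 + 24/π = -96/π^3 + 24/π.
So LHS = -96/π^3 + 24/π.
∫_0^2 v(x) φ(x) dx = ∫_0^2 (-3*x^2*sin(π*x/2) + 2*x*sin(π*x/2) - 2*sin(π*x/2)) dx. Term by term:
  ∫_0^2 -2*sin(π*x/2) dx = -8/π;  ∫_0^2 -3*x^2*sin(π*x/2) dx = -24/π + 96/π^3;  ∫_0^2 2*x*sin(π*x/2) dx = 8/π.
Sum: -8/π + -24/π + 96/π^3 + 8/π = -24/π + 96/π^3.
So RHS = -∫_0^2 v(x) φ(x) dx = -96/π^3 + 24/π.
LHS = RHS, so the identity holds for this test φ.
Moreover u is smooth here and v(x) = u'(x) = -3*x**2 + 2*x - 2 pointwise, so the identity holds for every test function. Hence v is the weak derivative of u.


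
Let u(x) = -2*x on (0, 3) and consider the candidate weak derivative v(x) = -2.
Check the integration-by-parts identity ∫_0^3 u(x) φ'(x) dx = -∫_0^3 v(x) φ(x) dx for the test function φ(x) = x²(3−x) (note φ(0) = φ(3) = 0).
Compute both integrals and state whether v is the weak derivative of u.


LHS = 27/2, RHS = 27/2. Yes, v = u' weakly.

u(x) = -2*x, classical derivative u'(x) = -2.
φ(x) = x²(3−x), so φ'(x) = 3*x*(2 - x).
Note φ(0) = φ(3) = 0, so the boundary term u·φ vanishes.
LHS = ∫_0^3 u(x) φ'(x) dx = ∫_0^3 (6*x^3 - 12*x^2) dx. Term by term:
  ∫_0^3 6*x^3 dx = 243/2;  ∫_0^3 -12*x^2 dx = -108.
Sum: 243/2 − 108 = 27/2.
So LHS = 27/2.
∫_0^3 v(x) φ(x) dx = ∫_0^3 (2*x^3 - 6*x^2) dx. Term by term:
  ∫_0^3 2*x^3 dx = 81/2;  ∫_0^3 -6*x^2 dx = -54.
Sum: 81/2 − 54 = -27/2.
So RHS = -∫_0^3 v(x) φ(x) dx = 27/2.
LHS = RHS, so the identity holds for this test φ.
Moreover u is smooth here and v(x) = u'(x) = -2 pointwise, so the identity holds for every test function. Hence v is the weak derivative of u.


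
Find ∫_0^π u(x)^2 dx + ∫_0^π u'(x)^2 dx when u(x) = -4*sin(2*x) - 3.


||u||_{H^1(0,π)}^2 = 49*π

u'(x) = -8*cos(2*x).
Expand u² and (u')² and integrate term by term on (0, π), using: for integers n ≥ 1, ∫_0^π sin²(nx) dx = ∫_0^π cos²(nx) dx = π/2; for n ≠ n', ∫_0^π sin(nx)sin(n'x) dx = ∫_0^π cos(nx)cos(n'x) dx = 0; and by product-to-sum, ∫_0^π sin(nx)cos(n'x) dx = ½∫_0^π [sin((n+n')x) + sin((n−n')x)] dx, which is 0 when n+n' is even and 2n/(n²−n'²) when n+n' is odd (it need not vanish on (0, π)). For the constant mode: ∫_0^π 1 dx = π, ∫_0^π cos(nx) dx = 0, ∫_0^π sin(nx) dx = (1−(−1)^n)/n.
  u² squared terms: (-3)²·∫1 dx = 9·π = 9*π;  (-4)²·∫sin(2x)² dx = 16·π/2 = 8*π.
  u² cross terms: 2·(-3)·(-4)·∫1·sin(2x) dx = 24·(0) = 0.
  So ∫_0^π u² dx = 9*π + 8*π + 0 = 17*π.
  (u')² squared terms: (-8)²·∫cos(2x)² dx = 64·π/2 = 32*π.
  So ∫_0^π (u')² dx = 32*π.
||u||_{H^1}^2 = (17*π) + (32*π) = 49*π.


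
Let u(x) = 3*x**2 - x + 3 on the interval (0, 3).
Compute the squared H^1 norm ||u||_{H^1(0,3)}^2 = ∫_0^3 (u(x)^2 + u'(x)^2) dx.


||u||_{H^1}^2 = 7599/10

The H^1 norm (squared) on an interval (0, L) is
  ||u||_{H^1}^2 = ∫_0^L u(x)^2 dx + ∫_0^L u'(x)^2 dx.
Compute u'(x) = 6*x - 1.
Then u(x)^2 = 9*x**4 - 6*x**3 + 19*x**2 - 6*x + 9 and u'(x)^2 = 36*x**2 - 12*x + 1.
Integrate each monomial from 0 to 3 using ∫_0^3 c·x^n dx = c·3^(n+1)/(n+1):
  ∫_0^3 u(x)^2 dx = ∫_0^3 (9*x^4 - 6*x^3 + 19*x^2 - 6*x + 9) dx. Term by term:
    ∫_0^3 9*x^4 dx = 2187/5;  ∫_0^3 -6*x^3 dx = -243/2;  ∫_0^3 19*x^2 dx = 171;
    ∫_0^3 -6*x dx = -27;  ∫_0^3 9 dx = 27.
  Sum: 2187/5 − 243/2 + 171 − 27 + 27 = 4869/10.
  ∫_0^3 u'(x)^2 dx = ∫_0^3 (36*x^2 - 12*x + 1) dx. Term by term:
    ∫_0^3 36*x^2 dx = 324;  ∫_0^3 -12*x dx = -54;  ∫_0^3 1 dx = 3.
  Sum: 324 − 54 + 3 = 273.
Adding: ||u||_{H^1}^2 = 4869/10 + 273 = 7599/10.


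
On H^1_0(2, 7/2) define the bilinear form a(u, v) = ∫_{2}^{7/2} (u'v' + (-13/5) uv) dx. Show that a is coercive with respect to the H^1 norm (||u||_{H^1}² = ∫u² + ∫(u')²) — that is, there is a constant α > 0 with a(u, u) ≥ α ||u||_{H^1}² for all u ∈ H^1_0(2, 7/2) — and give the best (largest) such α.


α = (-117 + 20*π^2)/(5*(9 + 4*π^2))

Coercivity of a(·,·) on H^1_0(2, 7/2) means a(u, u) ≥ α ||u||_{H^1}² for every u ∈ H^1_0.
The interval has length L = 3/2, and Poincaré/coercivity depend only on L. Here a(u, u) = ∫(u')² + (-13/5)·∫u².
Here c = -13/5 < 0 with |c| < (π/L)² = 4*π^2/9, so coercivity still holds. The condition a(u,u) ≥ α||u||_{H^1}² reads (1−α)∫(u')² ≥ (α−c)∫u². Any admissible α is ≤ 1 (rapidly oscillating u have ∫u²/∫(u')² → 0), and α = 1 would force 0 ≥ (1−c)∫u², impossible since c < 1; so 1−α > 0. By the sharp Poincaré inequality on H^1_0 of an interval of length L, ∫(u')² ≥ (π/L)²∫u² with equality for the first sine mode sin(π(x−x₀)/L) (x₀ the left endpoint), so the inequality holds for all u iff (1−α)(π/L)² ≥ α − c, i.e. α ≤ ((π/L)² + c)/((π/L)² + 1) = (1 + c(L/π)²)/(1 + (L/π)²). (Direct route, valid since c ≤ 0: Poincaré gives c∫u² ≥ c(L/π)²∫(u')², so a(u,u) ≥ (1 + c(L/π)²)∫(u')², while ||u||_{H^1}² ≤ (1 + (L/π)²)∫(u')²; dividing yields the same α.) With (π/L)² = 4*π^2/9 and c = -13/5, the largest admissible constant is α = ((π/L)² + c)/((π/L)² + 1).
Simplifying, α = (-117 + 20*π^2)/(5*(9 + 4*π^2)).


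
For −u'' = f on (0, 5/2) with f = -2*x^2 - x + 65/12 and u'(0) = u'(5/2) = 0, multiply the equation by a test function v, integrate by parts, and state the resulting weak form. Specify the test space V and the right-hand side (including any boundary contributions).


V = H^1(0, 5/2) (no boundary constraint on v; u is determined up to an additive constant); weak form: ∫_0^5/2 u'v' dx = ∫_0^5/2 (-2*x^2 - x + 65/12) v dx for all v ∈ V.

Multiply both sides by a test function v and integrate from 0 to 5/2:
  ∫_0^5/2 −u''(x) v(x) dx = ∫_0^5/2 f(x) v(x) dx.
Integrate the LHS by parts once:
  ∫_0^5/2 −u'' v dx = −[u'(x) v(x)]_0^5/2 + ∫_0^5/2 u'(x) v'(x) dx.
Thus ∫_0^5/2 u'(x) v'(x) dx = ∫_0^5/2 f(x) v(x) dx + [u'(x) v(x)]_0^5/2.
Choose V so that boundary terms are either known or forced to vanish.
u has homogeneous Neumann: u'(0) = u'(5/2) = 0. So [u' v]_0^5/2 = 0·v(5/2) − 0·v(0) = 0 for any v; take V = H^1(0, 5/2).
Weak formulation: find u (satisfying any essential BC) such that ∫_0^5/2 u'(x) v'(x) dx = ∫_0^5/2 f v dx for all v ∈ V (homogeneous Neumann, so boundary terms vanish).
Substituting f(x) = -2*x^2 - x + 65/12, the right-hand side is ∫_0^5/2 (-2*x^2 - x + 65/12) v dx.
Compatibility check (pure Neumann): taking v ≡ 1 ∈ V gives 0 = ∫_0^5/2 f dx + (0) − (0), i.e. ∫_0^5/2 f dx must equal u'(0) − u'(5/2) = 0. Indeed ∫_0^5/2 (-2*x^2 - x + 65/12) dx = 0, so the data are compatible. The solution is then unique only up to an additive constant (fix it e.g. by requiring ∫_0^5/2 u dx = 0).


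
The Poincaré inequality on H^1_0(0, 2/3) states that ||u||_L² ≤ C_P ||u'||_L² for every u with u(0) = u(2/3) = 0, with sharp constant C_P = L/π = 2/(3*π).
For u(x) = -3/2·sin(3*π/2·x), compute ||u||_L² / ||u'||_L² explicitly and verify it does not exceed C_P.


||u||_L² / ||u'||_L² = 2/(3*π) = C_P.

u(x) = -3/2·sin(3*π/2·x), so u'(x) = -9*π*cos(3*π*x/2)/4.
Writing u(x) = A·sin(kπx/L) with A = -3/2 and k = 1, use ∫_0^L sin²(kπx/L) dx = L/2 and ∫_0^L cos²(kπx/L) dx = L/2.
u² = 9/4·sin²(3*π/2·x) and (u')² = 81*π^2/16·cos²(3*π/2·x), and each of sin², cos² integrates to L/2 = 1/3 over (0, 2/3).
∫_0^2/3 u² dx = 3/4, so ||u||_L² = sqrt(3)/2.
∫_0^2/3 (u')² dx = 27*π^2/16, so ||u'||_L² = 3*sqrt(3)*π/4.
Ratio ||u||_L² / ||u'||_L² = 2/(3*π).
Sharp Poincaré constant on H^1_0(0, 2/3) is C_P = L/π = 2/(3*π), achieved by sin(3*π/2·x).
This is the k = 1 eigenfunction (up to amplitude), so the ratio equals the sharp Poincaré constant exactly.


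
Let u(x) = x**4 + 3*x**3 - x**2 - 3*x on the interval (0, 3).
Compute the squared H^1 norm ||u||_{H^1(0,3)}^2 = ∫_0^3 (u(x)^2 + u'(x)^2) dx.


||u||_{H^1}^2 = 3154887/140

The H^1 norm (squared) on an interval (0, L) is
  ||u||_{H^1}^2 = ∫_0^L u(x)^2 dx + ∫_0^L u'(x)^2 dx.
Compute u'(x) = 4*x**3 + 9*x**2 - 2*x - 3.
Then u(x)^2 = x**8 + 6*x**7 + 7*x**6 - 12*x**5 - 17*x**4 + 6*x**3 + 9*x**2 and u'(x)^2 = 16*x**6 + 72*x**5 + 65*x**4 - 60*x**3 - 50*x**2 + 12*x + 9.
Integrate each monomial from 0 to 3 using ∫_0^3 c·x^n dx = c·3^(n+1)/(n+1):
  ∫_0^3 u(x)^2 dx = ∫_0^3 (x^8 + 6*x^7 + 7*x^6 - 12*x^5 - 17*x^4 + 6*x^3 + 9*x^2) dx. Term by term:
    ∫_0^3 x^8 dx = 2187;  ∫_0^3 6*x^7 dx = 19683/4;  ∫_0^3 7*x^6 dx = 2187;
    ∫_0^3 -12*x^5 dx = -1458;  ∫_0^3 -17*x^4 dx = -4131/5;  ∫_0^3 6*x^3 dx = 243/2;
    ∫_0^3 9*x^2 dx = 81.
  Sum: 2187 + 19683/4 + 2187 − 1458 − 4131/5 + 243/2 + 81 = 144261/20.
  ∫_0^3 u'(x)^2 dx = ∫_0^3 (16*x^6 + 72*x^5 + 65*x^4 - 60*x^3 - 50*x^2 + 12*x + 9) dx. Term by term:
    ∫_0^3 16*x^6 dx = 34992/7;  ∫_0^3 72*x^5 dx = 8748;  ∫_0^3 65*x^4 dx = 3159;
    ∫_0^3 -60*x^3 dx = -1215;  ∫_0^3 -50*x^2 dx = -450;  ∫_0^3 12*x dx = 54;
    ∫_0^3 9 dx = 27.
  Sum: 34992/7 + 8748 + 3159 − 1215 − 450 + 54 + 27 = 107253/7.
Adding: ||u||_{H^1}^2 = 144261/20 + 107253/7 = 3154887/140.


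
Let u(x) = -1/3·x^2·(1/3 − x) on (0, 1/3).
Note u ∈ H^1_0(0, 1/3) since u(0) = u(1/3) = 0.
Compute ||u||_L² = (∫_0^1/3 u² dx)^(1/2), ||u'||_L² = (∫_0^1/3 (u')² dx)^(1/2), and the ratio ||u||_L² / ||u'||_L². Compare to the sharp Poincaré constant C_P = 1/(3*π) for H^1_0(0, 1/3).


||u||_L² / ||u'||_L² = sqrt(14)/42 < C_P = 1/(3*π).

u(x) = -1/3·x^2·(1/3 − x), so u'(x) = x*(9*x - 2)/9.
u(x) = -1/3·x^2·(1/3 − x) vanishes at x = 0 and x = 1/3, so u ∈ H^1_0(0, 1/3). Differentiate via the product rule and integrate the resulting polynomials term by term.
  ∫_0^1/3 u² dx = ∫_0^1/3 (x^6/9 - 2*x^5/27 + x^4/81) dx. Term by term:
    ∫_0^1/3 x^6/9 dx = 1/137781;  ∫_0^1/3 -2*x^5/27 dx = -1/59049;  ∫_0^1/3 x^4/81 dx = 1/98415.
  Sum: 1/137781 − 1/59049 + 1/98415 = 1/2066715.
  ∫_0^1/3 (u')² dx = ∫_0^1/3 (x^4 - 4*x^3/9 + 4*x^2/81) dx. Term by term:
    ∫_0^1/3 x^4 dx = 1/1215;  ∫_0^1/3 -4*x^3/9 dx = -1/729;  ∫_0^1/3 4*x^2/81 dx = 4/6561.
  Sum: 1/1215 − 1/729 + 4/6561 = 2/32805.
∫_0^1/3 u² dx = 1/2066715, so ||u||_L² = sqrt(35)/8505.
∫_0^1/3 (u')² dx = 2/32805, so ||u'||_L² = sqrt(10)/405.
Ratio ||u||_L² / ||u'||_L² = sqrt(14)/42.
Sharp Poincaré constant on H^1_0(0, 1/3) is C_P = L/π = 1/(3*π), achieved by sin(3*π·x).
A polynomial bump cannot attain the sharp Poincaré constant (only the first sine eigenfunction does), so the ratio is strictly less than C_P, consistent with ||u||_L² ≤ C_P ||u'||_L².
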